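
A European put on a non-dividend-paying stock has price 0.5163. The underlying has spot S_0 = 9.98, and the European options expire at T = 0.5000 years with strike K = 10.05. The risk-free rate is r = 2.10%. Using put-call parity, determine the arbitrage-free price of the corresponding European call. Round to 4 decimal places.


Put-call parity: C - P = S_0 * exp(-qT) - K * exp(-rT).
S_0 * exp(-qT) = 9.9800 * 1.00000000 = 9.98000000
K * exp(-rT) = 10.0500 * 0.98955493 = 9.94502707
C = P + S*exp(-qT) - K*exp(-rT)
C = 0.5163 + 9.98000000 - 9.94502707 = 0.5513

Answer: Call price = 0.5513


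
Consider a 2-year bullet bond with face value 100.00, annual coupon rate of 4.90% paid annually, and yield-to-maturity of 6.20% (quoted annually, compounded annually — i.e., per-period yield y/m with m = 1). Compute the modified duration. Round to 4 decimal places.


Coupon per period c = face * coupon_rate / m = 4.900000
Periods per year m = 1; per-period yield y/m = 0.062000
Number of cashflows N = 2
Cashflows (t years, CF_t, discount factor 1/(1+y/m)^(m*t), PV):
  t = 1.0000: CF_t = 4.900000, DF = 0.941620, PV = 4.613936
  t = 2.0000: CF_t = 104.900000, DF = 0.886647, PV = 93.009317
Price P = sum_t PV_t = 97.623253
First compute Macaulay numerator sum_t t * PV_t:
  t * PV_t at t = 1.0000: 4.613936
  t * PV_t at t = 2.0000: 186.018634
Macaulay duration D = 190.632570 / 97.623253 = 1.952737
Modified duration = D / (1 + y/m) = 1.952737 / (1 + 0.062000) = 1.838736

Answer: Modified duration = 1.8387


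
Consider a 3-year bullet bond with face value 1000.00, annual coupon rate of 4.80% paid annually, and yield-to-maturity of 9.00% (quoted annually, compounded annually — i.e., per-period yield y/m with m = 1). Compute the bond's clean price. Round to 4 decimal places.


Answer: Price = 893.6856

Derivation:
Coupon per period c = face * coupon_rate / m = 48.000000
Periods per year m = 1; per-period yield y/m = 0.090000
Number of cashflows N = 3
Cashflows (t years, CF_t, discount factor 1/(1+y/m)^(m*t), PV):
  t = 1.0000: CF_t = 48.000000, DF = 0.917431, PV = 44.036697
  t = 2.0000: CF_t = 48.000000, DF = 0.841680, PV = 40.400640
  t = 3.0000: CF_t = 1048.000000, DF = 0.772183, PV = 809.248287
Price P = sum_t PV_t = 893.685624


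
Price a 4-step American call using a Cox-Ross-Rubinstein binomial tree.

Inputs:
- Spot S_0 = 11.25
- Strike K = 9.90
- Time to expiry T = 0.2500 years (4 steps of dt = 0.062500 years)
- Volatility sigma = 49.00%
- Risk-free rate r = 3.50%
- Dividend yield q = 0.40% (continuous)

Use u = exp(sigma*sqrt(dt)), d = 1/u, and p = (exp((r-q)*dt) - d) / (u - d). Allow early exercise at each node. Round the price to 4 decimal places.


Answer: Price = V(0,0) = 1.9434

Derivation:
dt = T/N = 0.062500
u = exp(sigma*sqrt(dt)) = 1.130319; d = 1/u = 0.884706
p = (exp((r-q)*dt) - d) / (u - d) = 0.477309
Discount per step: exp(-r*dt) = 0.997815
Stock lattice S(k, i) with i counting down-moves:
  k=0: S(0,0) = 11.2500
  k=1: S(1,0) = 12.7161; S(1,1) = 9.9529
  k=2: S(2,0) = 14.3732; S(2,1) = 11.2500; S(2,2) = 8.8054
  k=3: S(3,0) = 16.2463; S(3,1) = 12.7161; S(3,2) = 9.9529; S(3,3) = 7.7902
  k=4: S(4,0) = 18.3636; S(4,1) = 14.3732; S(4,2) = 11.2500; S(4,3) = 8.8054; S(4,4) = 6.8920
Terminal payoffs V(N, i) = max(S_T - K, 0):
  V(4,0) = 8.463557; V(4,1) = 4.473240; V(4,2) = 1.350000; V(4,3) = 0.000000; V(4,4) = 0.000000
Backward induction: V(k, i) = exp(-r*dt) * [p * V(k+1, i) + (1-p) * V(k+1, i+1)]; then take max(V_cont, immediate exercise) for American.
  V(3,0) = exp(-r*dt) * [p*8.463557 + (1-p)*4.473240] = 6.363919; exercise = 6.346348; V(3,0) = max -> 6.363919
  V(3,1) = exp(-r*dt) * [p*4.473240 + (1-p)*1.350000] = 2.834544; exercise = 2.816090; V(3,1) = max -> 2.834544
  V(3,2) = exp(-r*dt) * [p*1.350000 + (1-p)*0.000000] = 0.642960; exercise = 0.052941; V(3,2) = max -> 0.642960
  V(3,3) = exp(-r*dt) * [p*0.000000 + (1-p)*0.000000] = 0.000000; exercise = 0.000000; V(3,3) = max -> 0.000000
  V(2,0) = exp(-r*dt) * [p*6.363919 + (1-p)*2.834544] = 4.509273; exercise = 4.473240; V(2,0) = max -> 4.509273
  V(2,1) = exp(-r*dt) * [p*2.834544 + (1-p)*0.642960] = 1.685333; exercise = 1.350000; V(2,1) = max -> 1.685333
  V(2,2) = exp(-r*dt) * [p*0.642960 + (1-p)*0.000000] = 0.306220; exercise = 0.000000; V(2,2) = max -> 0.306220
  V(1,0) = exp(-r*dt) * [p*4.509273 + (1-p)*1.685333] = 3.026598; exercise = 2.816090; V(1,0) = max -> 3.026598
  V(1,1) = exp(-r*dt) * [p*1.685333 + (1-p)*0.306220] = 0.962376; exercise = 0.052941; V(1,1) = max -> 0.962376
  V(0,0) = exp(-r*dt) * [p*3.026598 + (1-p)*0.962376] = 1.943392; exercise = 1.350000; V(0,0) = max -> 1.943392


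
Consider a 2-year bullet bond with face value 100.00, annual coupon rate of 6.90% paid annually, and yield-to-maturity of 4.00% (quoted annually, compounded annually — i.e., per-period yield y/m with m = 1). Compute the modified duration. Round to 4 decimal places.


Answer: Modified duration = 1.8626

Derivation:
Coupon per period c = face * coupon_rate / m = 6.900000
Periods per year m = 1; per-period yield y/m = 0.040000
Number of cashflows N = 2
Cashflows (t years, CF_t, discount factor 1/(1+y/m)^(m*t), PV):
  t = 1.0000: CF_t = 6.900000, DF = 0.961538, PV = 6.634615
  t = 2.0000: CF_t = 106.900000, DF = 0.924556, PV = 98.835059
Price P = sum_t PV_t = 105.469675
First compute Macaulay numerator sum_t t * PV_t:
  t * PV_t at t = 1.0000: 6.634615
  t * PV_t at t = 2.0000: 197.670118
Macaulay duration D = 204.304734 / 105.469675 = 1.937095
Modified duration = D / (1 + y/m) = 1.937095 / (1 + 0.040000) = 1.862591


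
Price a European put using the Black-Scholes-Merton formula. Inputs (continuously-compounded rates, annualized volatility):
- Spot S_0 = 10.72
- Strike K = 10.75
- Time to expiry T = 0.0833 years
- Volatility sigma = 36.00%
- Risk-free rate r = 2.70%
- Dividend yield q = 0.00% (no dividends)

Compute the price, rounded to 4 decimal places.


d1 = (ln(S/K) + (r - q + 0.5*sigma^2) * T) / (sigma * sqrt(T)) = 0.04670101
d2 = d1 - sigma * sqrt(T) = -0.05720125
exp(-rT) = 0.99775343; exp(-qT) = 1.00000000
P = K * exp(-rT) * N(-d2) - S_0 * exp(-qT) * N(-d1)
N(-d1) = 0.48137576; N(-d2) = 0.52280756
P = 10.7500 * 0.99775343 * 0.52280756 - 10.7200 * 1.00000000 * 0.48137576 = 0.4472

Answer: Price = 0.4472


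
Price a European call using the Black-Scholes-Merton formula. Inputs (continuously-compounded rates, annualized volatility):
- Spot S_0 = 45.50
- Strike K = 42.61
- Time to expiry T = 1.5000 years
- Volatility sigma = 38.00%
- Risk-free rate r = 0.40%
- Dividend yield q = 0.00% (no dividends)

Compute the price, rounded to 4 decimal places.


Answer: Price = 9.7492

Derivation:
d1 = (ln(S/K) + (r - q + 0.5*sigma^2) * T) / (sigma * sqrt(T)) = 0.38659686
d2 = d1 - sigma * sqrt(T) = -0.07880619
exp(-rT) = 0.99401796; exp(-qT) = 1.00000000
C = S_0 * exp(-qT) * N(d1) - K * exp(-rT) * N(d2)
N(d1) = 0.65047266; N(d2) = 0.46859339
C = 45.5000 * 1.00000000 * 0.65047266 - 42.6100 * 0.99401796 * 0.46859339 = 9.7492


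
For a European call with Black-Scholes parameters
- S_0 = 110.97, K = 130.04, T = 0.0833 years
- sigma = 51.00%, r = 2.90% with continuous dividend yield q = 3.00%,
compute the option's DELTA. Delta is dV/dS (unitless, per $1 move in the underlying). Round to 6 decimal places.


d1 = -1.0043307561; d2 = -1.1515256270
phi(d1) = 0.2409228149; exp(-qT) = 0.9975041199; exp(-rT) = 0.9975872155
N(d1) = 0.1576096069
Delta = exp(-qT) * N(d1) = 0.9975041199 * 0.1576096069 = 0.157216

Answer: Delta = 0.157216


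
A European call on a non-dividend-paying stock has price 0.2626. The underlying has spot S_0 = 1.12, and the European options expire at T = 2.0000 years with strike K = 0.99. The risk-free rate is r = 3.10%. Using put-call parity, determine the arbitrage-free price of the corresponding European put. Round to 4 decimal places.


Put-call parity: C - P = S_0 * exp(-qT) - K * exp(-rT).
S_0 * exp(-qT) = 1.1200 * 1.00000000 = 1.12000000
K * exp(-rT) = 0.9900 * 0.93988289 = 0.93048406
P = C - S*exp(-qT) + K*exp(-rT)
P = 0.2626 - 1.12000000 + 0.93048406 = 0.0731

Answer: Put price = 0.0731


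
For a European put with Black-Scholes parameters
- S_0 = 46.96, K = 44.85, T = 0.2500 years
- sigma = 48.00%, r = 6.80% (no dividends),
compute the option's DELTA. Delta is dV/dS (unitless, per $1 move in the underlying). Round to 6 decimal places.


Answer: Delta = -0.351088

Derivation:
d1 = 0.3823857792; d2 = 0.1423857792
phi(d1) = 0.3708164898; exp(-qT) = 1.0000000000; exp(-rT) = 0.9831436846
N(-d1) = 0.3510876185
Delta = -exp(-qT) * N(-d1) = -1.0000000000 * 0.3510876185 = -0.351088


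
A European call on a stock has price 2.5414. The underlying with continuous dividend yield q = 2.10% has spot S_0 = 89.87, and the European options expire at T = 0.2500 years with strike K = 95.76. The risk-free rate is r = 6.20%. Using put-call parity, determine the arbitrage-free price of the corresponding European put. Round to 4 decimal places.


Answer: Put price = 7.4291

Derivation:
Put-call parity: C - P = S_0 * exp(-qT) - K * exp(-rT).
S_0 * exp(-qT) = 89.8700 * 0.99476376 = 89.39941886
K * exp(-rT) = 95.7600 * 0.98461951 = 94.28716397
P = C - S*exp(-qT) + K*exp(-rT)
P = 2.5414 - 89.39941886 + 94.28716397 = 7.4291


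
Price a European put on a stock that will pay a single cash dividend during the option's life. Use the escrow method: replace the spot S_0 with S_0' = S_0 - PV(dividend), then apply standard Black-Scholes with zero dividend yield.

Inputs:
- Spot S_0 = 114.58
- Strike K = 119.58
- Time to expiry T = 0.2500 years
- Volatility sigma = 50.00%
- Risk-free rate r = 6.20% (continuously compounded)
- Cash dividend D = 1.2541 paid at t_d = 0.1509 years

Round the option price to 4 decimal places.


PV(D) = D * exp(-r * t_d) = 1.2541 * 0.99068783 = 1.24242161
S_0' = S_0 - PV(D) = 114.5800 - 1.24242161 = 113.33757839
d1 = (ln(S_0'/K) + (r + sigma^2/2)*T) / (sigma*sqrt(T)) = -0.02745928
d2 = d1 - sigma*sqrt(T) = -0.27745928
exp(-rT) = 0.98461951
N(-d1) = 0.51095329; N(-d2) = 0.60928626
P = K * exp(-rT) * N(-d2) - S_0' * N(-d1) = 119.5800 * 0.98461951 * 0.60928626 - 113.33757839 * 0.51095329 = 13.8276

Answer: Price = 13.8276


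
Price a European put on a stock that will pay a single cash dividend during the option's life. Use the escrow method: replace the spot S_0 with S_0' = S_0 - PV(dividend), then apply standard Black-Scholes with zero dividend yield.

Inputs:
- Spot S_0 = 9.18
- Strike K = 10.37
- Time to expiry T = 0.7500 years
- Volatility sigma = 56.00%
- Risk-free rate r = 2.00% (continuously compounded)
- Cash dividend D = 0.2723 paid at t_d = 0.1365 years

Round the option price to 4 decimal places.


Answer: Price = 2.5566

Derivation:
PV(D) = D * exp(-r * t_d) = 0.2723 * 0.99727372 = 0.27155763
S_0' = S_0 - PV(D) = 9.1800 - 0.27155763 = 8.90844237
d1 = (ln(S_0'/K) + (r + sigma^2/2)*T) / (sigma*sqrt(T)) = -0.03983225
d2 = d1 - sigma*sqrt(T) = -0.52480648
exp(-rT) = 0.98511194
N(-d1) = 0.51588657; N(-d2) = 0.70014114
P = K * exp(-rT) * N(-d2) - S_0' * N(-d1) = 10.3700 * 0.98511194 * 0.70014114 - 8.90844237 * 0.51588657 = 2.5566


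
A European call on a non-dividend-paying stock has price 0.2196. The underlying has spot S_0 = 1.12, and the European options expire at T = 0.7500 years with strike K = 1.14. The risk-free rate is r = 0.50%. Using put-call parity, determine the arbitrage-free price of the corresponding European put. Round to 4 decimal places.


Answer: Put price = 0.2353

Derivation:
Put-call parity: C - P = S_0 * exp(-qT) - K * exp(-rT).
S_0 * exp(-qT) = 1.1200 * 1.00000000 = 1.12000000
K * exp(-rT) = 1.1400 * 0.99625702 = 1.13573301
P = C - S*exp(-qT) + K*exp(-rT)
P = 0.2196 - 1.12000000 + 1.13573301 = 0.2353


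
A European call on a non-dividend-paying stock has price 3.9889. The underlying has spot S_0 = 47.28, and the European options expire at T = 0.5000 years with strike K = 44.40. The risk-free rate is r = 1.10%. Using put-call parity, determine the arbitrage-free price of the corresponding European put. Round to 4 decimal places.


Answer: Put price = 0.8654

Derivation:
Put-call parity: C - P = S_0 * exp(-qT) - K * exp(-rT).
S_0 * exp(-qT) = 47.2800 * 1.00000000 = 47.28000000
K * exp(-rT) = 44.4000 * 0.99451510 = 44.15647032
P = C - S*exp(-qT) + K*exp(-rT)
P = 3.9889 - 47.28000000 + 44.15647032 = 0.8654


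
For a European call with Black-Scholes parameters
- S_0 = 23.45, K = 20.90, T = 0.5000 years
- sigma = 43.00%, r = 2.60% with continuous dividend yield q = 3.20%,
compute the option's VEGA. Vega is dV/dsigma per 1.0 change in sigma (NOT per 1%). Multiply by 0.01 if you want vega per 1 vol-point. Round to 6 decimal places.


d1 = 0.5207803158; d2 = 0.2167243999
phi(d1) = 0.3483510296; exp(-qT) = 0.9841273201; exp(-rT) = 0.9870841350
Vega = S * exp(-qT) * phi(d1) * sqrt(T) = 23.4500 * 0.9841273201 * 0.3483510296 * 0.7071067812 = 5.684552

Answer: Vega = 5.684552


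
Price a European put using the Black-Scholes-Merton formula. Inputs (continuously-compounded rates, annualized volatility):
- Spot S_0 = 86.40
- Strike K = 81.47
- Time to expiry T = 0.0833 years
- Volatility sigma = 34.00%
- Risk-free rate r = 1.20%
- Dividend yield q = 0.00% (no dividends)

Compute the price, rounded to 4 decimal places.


d1 = (ln(S/K) + (r - q + 0.5*sigma^2) * T) / (sigma * sqrt(T)) = 0.65797634
d2 = d1 - sigma * sqrt(T) = 0.55984643
exp(-rT) = 0.99900090; exp(-qT) = 1.00000000
P = K * exp(-rT) * N(-d2) - S_0 * exp(-qT) * N(-d1)
N(-d1) = 0.25527667; N(-d2) = 0.28779210
P = 81.4700 * 0.99900090 * 0.28779210 - 86.4000 * 1.00000000 * 0.25527667 = 1.3671

Answer: Price = 1.3671


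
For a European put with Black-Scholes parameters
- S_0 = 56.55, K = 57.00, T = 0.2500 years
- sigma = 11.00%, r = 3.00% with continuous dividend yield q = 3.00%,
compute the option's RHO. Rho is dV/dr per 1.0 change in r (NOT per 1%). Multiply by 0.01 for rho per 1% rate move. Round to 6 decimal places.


d1 = -0.1166102777; d2 = -0.1716102777
phi(d1) = 0.3962390804; exp(-qT) = 0.9925280548; exp(-rT) = 0.9925280548
N(-d2) = 0.5681280365
Rho = -K*T*exp(-rT)*N(-d2) = -57.0000 * 0.2500 * 0.9925280548 * 0.5681280365 = -8.035333

Answer: Rho = -8.035333


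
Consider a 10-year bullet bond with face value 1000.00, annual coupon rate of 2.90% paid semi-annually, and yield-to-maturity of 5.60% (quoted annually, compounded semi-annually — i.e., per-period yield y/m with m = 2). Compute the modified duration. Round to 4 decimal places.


Coupon per period c = face * coupon_rate / m = 14.500000
Periods per year m = 2; per-period yield y/m = 0.028000
Number of cashflows N = 20
Cashflows (t years, CF_t, discount factor 1/(1+y/m)^(m*t), PV):
  t = 0.5000: CF_t = 14.500000, DF = 0.972763, PV = 14.105058
  t = 1.0000: CF_t = 14.500000, DF = 0.946267, PV = 13.720874
  t = 1.5000: CF_t = 14.500000, DF = 0.920493, PV = 13.347154
  t = 2.0000: CF_t = 14.500000, DF = 0.895422, PV = 12.983612
  t = 2.5000: CF_t = 14.500000, DF = 0.871033, PV = 12.629973
  t = 3.0000: CF_t = 14.500000, DF = 0.847308, PV = 12.285966
  t = 3.5000: CF_t = 14.500000, DF = 0.824230, PV = 11.951329
  t = 4.0000: CF_t = 14.500000, DF = 0.801780, PV = 11.625806
  t = 4.5000: CF_t = 14.500000, DF = 0.779941, PV = 11.309150
  t = 5.0000: CF_t = 14.500000, DF = 0.758698, PV = 11.001119
  t = 5.5000: CF_t = 14.500000, DF = 0.738033, PV = 10.701477
  t = 6.0000: CF_t = 14.500000, DF = 0.717931, PV = 10.409998
  t = 6.5000: CF_t = 14.500000, DF = 0.698376, PV = 10.126457
  t = 7.0000: CF_t = 14.500000, DF = 0.679354, PV = 9.850639
  t = 7.5000: CF_t = 14.500000, DF = 0.660851, PV = 9.582334
  t = 8.0000: CF_t = 14.500000, DF = 0.642851, PV = 9.321336
  t = 8.5000: CF_t = 14.500000, DF = 0.625341, PV = 9.067448
  t = 9.0000: CF_t = 14.500000, DF = 0.608309, PV = 8.820474
  t = 9.5000: CF_t = 14.500000, DF = 0.591740, PV = 8.580228
  t = 10.0000: CF_t = 1014.500000, DF = 0.575622, PV = 583.968953
Price P = sum_t PV_t = 795.389385
First compute Macaulay numerator sum_t t * PV_t:
  t * PV_t at t = 0.5000: 7.052529
  t * PV_t at t = 1.0000: 13.720874
  t * PV_t at t = 1.5000: 20.020730
  t * PV_t at t = 2.0000: 25.967225
  t * PV_t at t = 2.5000: 31.574933
  t * PV_t at t = 3.0000: 36.857898
  t * PV_t at t = 3.5000: 41.829651
  t * PV_t at t = 4.0000: 46.503225
  t * PV_t at t = 4.5000: 50.891176
  t * PV_t at t = 5.0000: 55.005594
  t * PV_t at t = 5.5000: 58.858126
  t * PV_t at t = 6.0000: 62.459985
  t * PV_t at t = 6.5000: 65.821969
  t * PV_t at t = 7.0000: 68.954472
  t * PV_t at t = 7.5000: 71.867501
  t * PV_t at t = 8.0000: 74.570689
  t * PV_t at t = 8.5000: 77.073304
  t * PV_t at t = 9.0000: 79.384269
  t * PV_t at t = 9.5000: 81.512165
  t * PV_t at t = 10.0000: 5839.689529
Macaulay duration D = 6809.615846 / 795.389385 = 8.561361
Modified duration = D / (1 + y/m) = 8.561361 / (1 + 0.028000) = 8.328172

Answer: Modified duration = 8.3282


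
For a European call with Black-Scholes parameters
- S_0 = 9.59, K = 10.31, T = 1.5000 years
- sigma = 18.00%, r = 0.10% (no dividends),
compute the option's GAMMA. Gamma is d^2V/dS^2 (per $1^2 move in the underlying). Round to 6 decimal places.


Answer: Gamma = 0.184533

Derivation:
d1 = -0.2113519958; d2 = -0.4318060727
phi(d1) = 0.3901307396; exp(-qT) = 1.0000000000; exp(-rT) = 0.9985011244
Gamma = exp(-qT) * phi(d1) / (S * sigma * sqrt(T)) = 1.0000000000 * 0.3901307396 / (9.5900 * 0.1800 * 1.2247448714) = 0.184533


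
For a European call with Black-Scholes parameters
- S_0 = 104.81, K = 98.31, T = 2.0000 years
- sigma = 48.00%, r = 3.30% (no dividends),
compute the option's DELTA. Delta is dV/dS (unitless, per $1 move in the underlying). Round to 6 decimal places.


Answer: Delta = 0.702275

Derivation:
d1 = 0.5309538657; d2 = -0.1478686442
phi(d1) = 0.3464923505; exp(-qT) = 1.0000000000; exp(-rT) = 0.9361308643
N(d1) = 0.7022746254
Delta = exp(-qT) * N(d1) = 1.0000000000 * 0.7022746254 = 0.702275


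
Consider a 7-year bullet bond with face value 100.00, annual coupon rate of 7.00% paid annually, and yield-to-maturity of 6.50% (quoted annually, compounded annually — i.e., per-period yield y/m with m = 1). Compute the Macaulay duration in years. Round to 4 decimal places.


Coupon per period c = face * coupon_rate / m = 7.000000
Periods per year m = 1; per-period yield y/m = 0.065000
Number of cashflows N = 7
Cashflows (t years, CF_t, discount factor 1/(1+y/m)^(m*t), PV):
  t = 1.0000: CF_t = 7.000000, DF = 0.938967, PV = 6.572770
  t = 2.0000: CF_t = 7.000000, DF = 0.881659, PV = 6.171615
  t = 3.0000: CF_t = 7.000000, DF = 0.827849, PV = 5.794944
  t = 4.0000: CF_t = 7.000000, DF = 0.777323, PV = 5.441262
  t = 5.0000: CF_t = 7.000000, DF = 0.729881, PV = 5.109166
  t = 6.0000: CF_t = 7.000000, DF = 0.685334, PV = 4.797339
  t = 7.0000: CF_t = 107.000000, DF = 0.643506, PV = 68.855165
Price P = sum_t PV_t = 102.742260
Macaulay numerator sum_t t * PV_t:
  t * PV_t at t = 1.0000: 6.572770
  t * PV_t at t = 2.0000: 12.343230
  t * PV_t at t = 3.0000: 17.384831
  t * PV_t at t = 4.0000: 21.765047
  t * PV_t at t = 5.0000: 25.545829
  t * PV_t at t = 6.0000: 28.784033
  t * PV_t at t = 7.0000: 481.986155
Macaulay duration D = (sum_t t * PV_t) / P = 594.381895 / 102.742260 = 5.785174

Answer: Macaulay duration = 5.7852 years


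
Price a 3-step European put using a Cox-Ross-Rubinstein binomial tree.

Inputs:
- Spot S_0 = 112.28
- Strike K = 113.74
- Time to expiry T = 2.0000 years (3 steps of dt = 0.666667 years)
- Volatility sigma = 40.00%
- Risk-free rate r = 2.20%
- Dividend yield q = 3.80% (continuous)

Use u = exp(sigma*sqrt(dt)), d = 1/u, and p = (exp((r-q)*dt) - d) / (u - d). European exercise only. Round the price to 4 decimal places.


Answer: Price = V(0,0) = 28.0699

Derivation:
dt = T/N = 0.666667
u = exp(sigma*sqrt(dt)) = 1.386245; d = 1/u = 0.721373
p = (exp((r-q)*dt) - d) / (u - d) = 0.403111
Discount per step: exp(-r*dt) = 0.985440
Stock lattice S(k, i) with i counting down-moves:
  k=0: S(0,0) = 112.2800
  k=1: S(1,0) = 155.6476; S(1,1) = 80.9958
  k=2: S(2,0) = 215.7657; S(2,1) = 112.2800; S(2,2) = 58.4282
  k=3: S(3,0) = 299.1041; S(3,1) = 155.6476; S(3,2) = 80.9958; S(3,3) = 42.1485
Terminal payoffs V(N, i) = max(K - S_T, 0):
  V(3,0) = 0.000000; V(3,1) = 0.000000; V(3,2) = 32.744215; V(3,3) = 71.591468
Backward induction: V(k, i) = exp(-r*dt) * [p * V(k+1, i) + (1-p) * V(k+1, i+1)].
  V(2,0) = exp(-r*dt) * [p*0.000000 + (1-p)*0.000000] = 0.000000
  V(2,1) = exp(-r*dt) * [p*0.000000 + (1-p)*32.744215] = 19.260114
  V(2,2) = exp(-r*dt) * [p*32.744215 + (1-p)*71.591468] = 55.117386
  V(1,0) = exp(-r*dt) * [p*0.000000 + (1-p)*19.260114] = 11.328779
  V(1,1) = exp(-r*dt) * [p*19.260114 + (1-p)*55.117386] = 40.070905
  V(0,0) = exp(-r*dt) * [p*11.328779 + (1-p)*40.070905] = 28.069925


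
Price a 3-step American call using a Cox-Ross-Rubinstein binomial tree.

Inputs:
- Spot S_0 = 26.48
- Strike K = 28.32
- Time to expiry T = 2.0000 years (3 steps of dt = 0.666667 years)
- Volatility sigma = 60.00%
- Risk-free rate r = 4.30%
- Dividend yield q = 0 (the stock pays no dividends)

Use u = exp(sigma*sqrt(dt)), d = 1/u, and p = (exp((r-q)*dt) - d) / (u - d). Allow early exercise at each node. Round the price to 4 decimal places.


Answer: Price = V(0,0) = 9.4755

Derivation:
dt = T/N = 0.666667
u = exp(sigma*sqrt(dt)) = 1.632150; d = 1/u = 0.612689
p = (exp((r-q)*dt) - d) / (u - d) = 0.408444
Discount per step: exp(-r*dt) = 0.971740
Stock lattice S(k, i) with i counting down-moves:
  k=0: S(0,0) = 26.4800
  k=1: S(1,0) = 43.2193; S(1,1) = 16.2240
  k=2: S(2,0) = 70.5404; S(2,1) = 26.4800; S(2,2) = 9.9403
  k=3: S(3,0) = 115.1325; S(3,1) = 43.2193; S(3,2) = 16.2240; S(3,3) = 6.0903
Terminal payoffs V(N, i) = max(S_T - K, 0):
  V(3,0) = 86.812493; V(3,1) = 14.899323; V(3,2) = 0.000000; V(3,3) = 0.000000
Backward induction: V(k, i) = exp(-r*dt) * [p * V(k+1, i) + (1-p) * V(k+1, i+1)]; then take max(V_cont, immediate exercise) for American.
  V(2,0) = exp(-r*dt) * [p*86.812493 + (1-p)*14.899323] = 43.020716; exercise = 42.220402; V(2,0) = max -> 43.020716
  V(2,1) = exp(-r*dt) * [p*14.899323 + (1-p)*0.000000] = 5.913563; exercise = 0.000000; V(2,1) = max -> 5.913563
  V(2,2) = exp(-r*dt) * [p*0.000000 + (1-p)*0.000000] = 0.000000; exercise = 0.000000; V(2,2) = max -> 0.000000
  V(1,0) = exp(-r*dt) * [p*43.020716 + (1-p)*5.913563] = 20.474332; exercise = 14.899323; V(1,0) = max -> 20.474332
  V(1,1) = exp(-r*dt) * [p*5.913563 + (1-p)*0.000000] = 2.347102; exercise = 0.000000; V(1,1) = max -> 2.347102
  V(0,0) = exp(-r*dt) * [p*20.474332 + (1-p)*2.347102] = 9.475498; exercise = 0.000000; V(0,0) = max -> 9.475498


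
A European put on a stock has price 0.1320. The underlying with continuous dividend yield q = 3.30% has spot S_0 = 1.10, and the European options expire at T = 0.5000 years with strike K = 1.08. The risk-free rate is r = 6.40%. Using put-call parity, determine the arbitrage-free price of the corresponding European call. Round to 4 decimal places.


Put-call parity: C - P = S_0 * exp(-qT) - K * exp(-rT).
S_0 * exp(-qT) = 1.1000 * 0.98363538 = 1.08199892
K * exp(-rT) = 1.0800 * 0.96850658 = 1.04598711
C = P + S*exp(-qT) - K*exp(-rT)
C = 0.1320 + 1.08199892 - 1.04598711 = 0.1680

Answer: Call price = 0.1680


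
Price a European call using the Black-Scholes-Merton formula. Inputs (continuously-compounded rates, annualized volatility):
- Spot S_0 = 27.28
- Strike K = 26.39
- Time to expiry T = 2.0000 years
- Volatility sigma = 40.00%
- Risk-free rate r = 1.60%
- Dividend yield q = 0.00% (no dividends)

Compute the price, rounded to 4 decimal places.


d1 = (ln(S/K) + (r - q + 0.5*sigma^2) * T) / (sigma * sqrt(T)) = 0.39804576
d2 = d1 - sigma * sqrt(T) = -0.16763967
exp(-rT) = 0.96850658; exp(-qT) = 1.00000000
C = S_0 * exp(-qT) * N(d1) - K * exp(-rT) * N(d2)
N(d1) = 0.65470177; N(d2) = 0.43343338
C = 27.2800 * 1.00000000 * 0.65470177 - 26.3900 * 0.96850658 * 0.43343338 = 6.7822

Answer: Price = 6.7822


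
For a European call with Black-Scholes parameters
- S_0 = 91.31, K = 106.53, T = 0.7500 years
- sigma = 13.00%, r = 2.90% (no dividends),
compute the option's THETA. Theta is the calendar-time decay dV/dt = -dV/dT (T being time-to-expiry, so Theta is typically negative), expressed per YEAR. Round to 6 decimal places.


Answer: Theta = -1.789604

Derivation:
d1 = -1.1198714392; d2 = -1.2324547417
phi(d1) = 0.2130998266; exp(-qT) = 1.0000000000; exp(-rT) = 0.9784848257
Theta = -S*exp(-qT)*phi(d1)*sigma/(2*sqrt(T)) - r*K*exp(-rT)*N(d2) + q*S*exp(-qT)*N(d1)
N(d1) = 0.1313842753; N(d2) = 0.1088896315; sqrt(T) = 0.8660254038
Term 1 = -91.3100 * 1.0000000000 * 0.2130998266 * 0.1300 / (2 * 0.8660254038) = -1.4604414955
Term 2 = -0.0290 * 106.5300 * 0.9784848257 * 0.1088896315 = -0.3291626485
Term 3 = 0 (no dividend yield, q = 0)
Theta = -1.4604414955 + (-0.3291626485) + (0.0000000000) = -1.789604


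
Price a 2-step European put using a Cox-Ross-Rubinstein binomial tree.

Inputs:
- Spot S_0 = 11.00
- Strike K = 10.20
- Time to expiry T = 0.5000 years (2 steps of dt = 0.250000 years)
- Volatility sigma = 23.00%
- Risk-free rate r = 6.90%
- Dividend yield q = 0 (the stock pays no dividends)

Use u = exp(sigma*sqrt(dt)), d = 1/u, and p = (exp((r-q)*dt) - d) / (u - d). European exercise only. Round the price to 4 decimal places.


Answer: Price = V(0,0) = 0.2898

Derivation:
dt = T/N = 0.250000
u = exp(sigma*sqrt(dt)) = 1.121873; d = 1/u = 0.891366
p = (exp((r-q)*dt) - d) / (u - d) = 0.546766
Discount per step: exp(-r*dt) = 0.982898
Stock lattice S(k, i) with i counting down-moves:
  k=0: S(0,0) = 11.0000
  k=1: S(1,0) = 12.3406; S(1,1) = 9.8050
  k=2: S(2,0) = 13.8446; S(2,1) = 11.0000; S(2,2) = 8.7399
Terminal payoffs V(N, i) = max(K - S_T, 0):
  V(2,0) = 0.000000; V(2,1) = 0.000000; V(2,2) = 1.460130
Backward induction: V(k, i) = exp(-r*dt) * [p * V(k+1, i) + (1-p) * V(k+1, i+1)].
  V(1,0) = exp(-r*dt) * [p*0.000000 + (1-p)*0.000000] = 0.000000
  V(1,1) = exp(-r*dt) * [p*0.000000 + (1-p)*1.460130] = 0.650463
  V(0,0) = exp(-r*dt) * [p*0.000000 + (1-p)*0.650463] = 0.289770


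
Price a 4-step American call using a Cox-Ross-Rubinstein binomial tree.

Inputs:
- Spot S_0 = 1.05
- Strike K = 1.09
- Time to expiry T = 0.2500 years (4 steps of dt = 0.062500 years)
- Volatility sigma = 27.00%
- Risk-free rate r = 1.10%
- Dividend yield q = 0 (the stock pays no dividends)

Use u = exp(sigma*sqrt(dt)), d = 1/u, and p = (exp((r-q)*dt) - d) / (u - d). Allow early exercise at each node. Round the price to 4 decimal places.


dt = T/N = 0.062500
u = exp(sigma*sqrt(dt)) = 1.069830; d = 1/u = 0.934728
p = (exp((r-q)*dt) - d) / (u - d) = 0.488222
Discount per step: exp(-r*dt) = 0.999313
Stock lattice S(k, i) with i counting down-moves:
  k=0: S(0,0) = 1.0500
  k=1: S(1,0) = 1.1233; S(1,1) = 0.9815
  k=2: S(2,0) = 1.2018; S(2,1) = 1.0500; S(2,2) = 0.9174
  k=3: S(3,0) = 1.2857; S(3,1) = 1.1233; S(3,2) = 0.9815; S(3,3) = 0.8575
  k=4: S(4,0) = 1.3755; S(4,1) = 1.2018; S(4,2) = 1.0500; S(4,3) = 0.9174; S(4,4) = 0.8015
Terminal payoffs V(N, i) = max(S_T - K, 0):
  V(4,0) = 0.285463; V(4,1) = 0.111764; V(4,2) = 0.000000; V(4,3) = 0.000000; V(4,4) = 0.000000
Backward induction: V(k, i) = exp(-r*dt) * [p * V(k+1, i) + (1-p) * V(k+1, i+1)]; then take max(V_cont, immediate exercise) for American.
  V(3,0) = exp(-r*dt) * [p*0.285463 + (1-p)*0.111764] = 0.196432; exercise = 0.195683; V(3,0) = max -> 0.196432
  V(3,1) = exp(-r*dt) * [p*0.111764 + (1-p)*0.000000] = 0.054528; exercise = 0.033322; V(3,1) = max -> 0.054528
  V(3,2) = exp(-r*dt) * [p*0.000000 + (1-p)*0.000000] = 0.000000; exercise = 0.000000; V(3,2) = max -> 0.000000
  V(3,3) = exp(-r*dt) * [p*0.000000 + (1-p)*0.000000] = 0.000000; exercise = 0.000000; V(3,3) = max -> 0.000000
  V(2,0) = exp(-r*dt) * [p*0.196432 + (1-p)*0.054528] = 0.123724; exercise = 0.111764; V(2,0) = max -> 0.123724
  V(2,1) = exp(-r*dt) * [p*0.054528 + (1-p)*0.000000] = 0.026603; exercise = 0.000000; V(2,1) = max -> 0.026603
  V(2,2) = exp(-r*dt) * [p*0.000000 + (1-p)*0.000000] = 0.000000; exercise = 0.000000; V(2,2) = max -> 0.000000
  V(1,0) = exp(-r*dt) * [p*0.123724 + (1-p)*0.026603] = 0.073969; exercise = 0.033322; V(1,0) = max -> 0.073969
  V(1,1) = exp(-r*dt) * [p*0.026603 + (1-p)*0.000000] = 0.012979; exercise = 0.000000; V(1,1) = max -> 0.012979
  V(0,0) = exp(-r*dt) * [p*0.073969 + (1-p)*0.012979] = 0.042726; exercise = 0.000000; V(0,0) = max -> 0.042726

Answer: Price = V(0,0) = 0.0427


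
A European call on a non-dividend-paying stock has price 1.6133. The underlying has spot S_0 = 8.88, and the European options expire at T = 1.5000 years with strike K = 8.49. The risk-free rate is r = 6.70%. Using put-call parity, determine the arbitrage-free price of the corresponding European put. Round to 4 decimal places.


Answer: Put price = 0.4115

Derivation:
Put-call parity: C - P = S_0 * exp(-qT) - K * exp(-rT).
S_0 * exp(-qT) = 8.8800 * 1.00000000 = 8.88000000
K * exp(-rT) = 8.4900 * 0.90438511 = 7.67822960
P = C - S*exp(-qT) + K*exp(-rT)
P = 1.6133 - 8.88000000 + 7.67822960 = 0.4115


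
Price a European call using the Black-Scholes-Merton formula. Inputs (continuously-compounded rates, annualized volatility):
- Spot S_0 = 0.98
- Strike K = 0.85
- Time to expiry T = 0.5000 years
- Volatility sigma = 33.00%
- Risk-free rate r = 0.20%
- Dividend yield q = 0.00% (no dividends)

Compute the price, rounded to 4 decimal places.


Answer: Price = 0.1658

Derivation:
d1 = (ln(S/K) + (r - q + 0.5*sigma^2) * T) / (sigma * sqrt(T)) = 0.73085366
d2 = d1 - sigma * sqrt(T) = 0.49750843
exp(-rT) = 0.99900050; exp(-qT) = 1.00000000
C = S_0 * exp(-qT) * N(d1) - K * exp(-rT) * N(d2)
N(d1) = 0.76756573; N(d2) = 0.69058472
C = 0.9800 * 1.00000000 * 0.76756573 - 0.8500 * 0.99900050 * 0.69058472 = 0.1658


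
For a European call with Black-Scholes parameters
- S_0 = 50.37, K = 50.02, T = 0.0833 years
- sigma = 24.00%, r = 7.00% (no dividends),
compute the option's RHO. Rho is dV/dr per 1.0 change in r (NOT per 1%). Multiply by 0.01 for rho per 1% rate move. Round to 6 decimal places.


Answer: Rho = 2.318527

Derivation:
d1 = 0.2194784894; d2 = 0.1502103149
phi(d1) = 0.3894483856; exp(-qT) = 1.0000000000; exp(-rT) = 0.9941859673
N(d2) = 0.5597006560
Rho = K*T*exp(-rT)*N(d2) = 50.0200 * 0.0833 * 0.9941859673 * 0.5597006560 = 2.318527


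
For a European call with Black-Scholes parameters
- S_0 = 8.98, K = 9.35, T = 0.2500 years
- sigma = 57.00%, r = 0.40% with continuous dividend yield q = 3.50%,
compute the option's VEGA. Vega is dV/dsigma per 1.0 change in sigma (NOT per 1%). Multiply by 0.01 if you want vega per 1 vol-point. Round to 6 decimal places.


d1 = -0.0263647754; d2 = -0.3113647754
phi(d1) = 0.3988036518; exp(-qT) = 0.9912881698; exp(-rT) = 0.9990004998
Vega = S * exp(-qT) * phi(d1) * sqrt(T) = 8.9800 * 0.9912881698 * 0.3988036518 * 0.5000000000 = 1.775029

Answer: Vega = 1.775029


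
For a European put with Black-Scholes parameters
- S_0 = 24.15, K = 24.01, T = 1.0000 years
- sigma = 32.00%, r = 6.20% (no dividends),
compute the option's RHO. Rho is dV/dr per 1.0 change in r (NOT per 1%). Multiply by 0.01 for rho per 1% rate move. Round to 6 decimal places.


d1 = 0.3719186558; d2 = 0.0519186558
phi(d1) = 0.3722832549; exp(-qT) = 1.0000000000; exp(-rT) = 0.9398828868
N(-d2) = 0.4792967546
Rho = -K*T*exp(-rT)*N(-d2) = -24.0100 * 1.0000 * 0.9398828868 * 0.4792967546 = -10.816092

Answer: Rho = -10.816092


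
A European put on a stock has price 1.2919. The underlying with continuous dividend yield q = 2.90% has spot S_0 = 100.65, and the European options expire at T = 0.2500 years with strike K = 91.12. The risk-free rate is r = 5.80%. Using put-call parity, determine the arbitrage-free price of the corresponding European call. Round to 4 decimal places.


Put-call parity: C - P = S_0 * exp(-qT) - K * exp(-rT).
S_0 * exp(-qT) = 100.6500 * 0.99277622 = 99.92292633
K * exp(-rT) = 91.1200 * 0.98560462 = 89.80829286
C = P + S*exp(-qT) - K*exp(-rT)
C = 1.2919 + 99.92292633 - 89.80829286 = 11.4065

Answer: Call price = 11.4065


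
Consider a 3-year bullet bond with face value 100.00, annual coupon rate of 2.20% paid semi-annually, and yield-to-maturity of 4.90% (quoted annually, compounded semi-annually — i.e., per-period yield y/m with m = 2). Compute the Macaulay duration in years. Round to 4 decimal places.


Coupon per period c = face * coupon_rate / m = 1.100000
Periods per year m = 2; per-period yield y/m = 0.024500
Number of cashflows N = 6
Cashflows (t years, CF_t, discount factor 1/(1+y/m)^(m*t), PV):
  t = 0.5000: CF_t = 1.100000, DF = 0.976086, PV = 1.073694
  t = 1.0000: CF_t = 1.100000, DF = 0.952744, PV = 1.048018
  t = 1.5000: CF_t = 1.100000, DF = 0.929960, PV = 1.022956
  t = 2.0000: CF_t = 1.100000, DF = 0.907721, PV = 0.998493
  t = 2.5000: CF_t = 1.100000, DF = 0.886013, PV = 0.974615
  t = 3.0000: CF_t = 101.100000, DF = 0.864825, PV = 87.433805
Price P = sum_t PV_t = 92.551580
Macaulay numerator sum_t t * PV_t:
  t * PV_t at t = 0.5000: 0.536847
  t * PV_t at t = 1.0000: 1.048018
  t * PV_t at t = 1.5000: 1.534433
  t * PV_t at t = 2.0000: 1.996985
  t * PV_t at t = 2.5000: 2.436536
  t * PV_t at t = 3.0000: 262.301415
Macaulay duration D = (sum_t t * PV_t) / P = 269.854235 / 92.551580 = 2.915717

Answer: Macaulay duration = 2.9157 years


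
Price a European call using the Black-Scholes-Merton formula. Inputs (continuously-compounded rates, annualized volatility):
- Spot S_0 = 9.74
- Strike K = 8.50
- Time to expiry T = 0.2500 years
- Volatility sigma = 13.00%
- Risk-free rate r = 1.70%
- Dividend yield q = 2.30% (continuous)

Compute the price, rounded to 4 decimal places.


Answer: Price = 1.2243

Derivation:
d1 = (ln(S/K) + (r - q + 0.5*sigma^2) * T) / (sigma * sqrt(T)) = 2.10442237
d2 = d1 - sigma * sqrt(T) = 2.03942237
exp(-rT) = 0.99575902; exp(-qT) = 0.99426650
C = S_0 * exp(-qT) * N(d1) - K * exp(-rT) * N(d2)
N(d1) = 0.98232919; N(d2) = 0.97929605
C = 9.7400 * 0.99426650 * 0.98232919 - 8.5000 * 0.99575902 * 0.97929605 = 1.2243


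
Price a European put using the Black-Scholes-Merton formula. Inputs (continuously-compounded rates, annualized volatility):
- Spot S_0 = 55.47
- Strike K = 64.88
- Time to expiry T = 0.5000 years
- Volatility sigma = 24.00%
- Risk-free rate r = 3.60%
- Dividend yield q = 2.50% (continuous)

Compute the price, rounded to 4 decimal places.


d1 = (ln(S/K) + (r - q + 0.5*sigma^2) * T) / (sigma * sqrt(T)) = -0.80608450
d2 = d1 - sigma * sqrt(T) = -0.97579013
exp(-rT) = 0.98216103; exp(-qT) = 0.98757780
P = K * exp(-rT) * N(-d2) - S_0 * exp(-qT) * N(-d1)
N(-d1) = 0.78990294; N(-d2) = 0.83541576
P = 64.8800 * 0.98216103 * 0.83541576 - 55.4700 * 0.98757780 * 0.78990294 = 9.9632

Answer: Price = 9.9632


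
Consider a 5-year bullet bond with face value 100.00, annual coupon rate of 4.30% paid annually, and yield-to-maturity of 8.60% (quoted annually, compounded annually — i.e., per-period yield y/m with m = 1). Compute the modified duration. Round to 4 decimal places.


Coupon per period c = face * coupon_rate / m = 4.300000
Periods per year m = 1; per-period yield y/m = 0.086000
Number of cashflows N = 5
Cashflows (t years, CF_t, discount factor 1/(1+y/m)^(m*t), PV):
  t = 1.0000: CF_t = 4.300000, DF = 0.920810, PV = 3.959484
  t = 2.0000: CF_t = 4.300000, DF = 0.847892, PV = 3.645934
  t = 3.0000: CF_t = 4.300000, DF = 0.780747, PV = 3.357214
  t = 4.0000: CF_t = 4.300000, DF = 0.718920, PV = 3.091357
  t = 5.0000: CF_t = 104.300000, DF = 0.661989, PV = 69.045469
Price P = sum_t PV_t = 83.099458
First compute Macaulay numerator sum_t t * PV_t:
  t * PV_t at t = 1.0000: 3.959484
  t * PV_t at t = 2.0000: 7.291868
  t * PV_t at t = 3.0000: 10.071641
  t * PV_t at t = 4.0000: 12.365428
  t * PV_t at t = 5.0000: 345.227344
Macaulay duration D = 378.915765 / 83.099458 = 4.559786
Modified duration = D / (1 + y/m) = 4.559786 / (1 + 0.086000) = 4.198698

Answer: Modified duration = 4.1987


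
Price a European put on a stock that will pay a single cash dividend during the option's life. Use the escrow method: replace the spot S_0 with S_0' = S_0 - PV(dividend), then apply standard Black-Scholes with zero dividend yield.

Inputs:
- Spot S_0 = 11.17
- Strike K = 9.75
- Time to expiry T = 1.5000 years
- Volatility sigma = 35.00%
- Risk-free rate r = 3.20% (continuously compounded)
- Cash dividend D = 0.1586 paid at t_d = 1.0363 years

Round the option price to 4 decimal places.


PV(D) = D * exp(-r * t_d) = 0.1586 * 0.96738222 = 0.15342682
S_0' = S_0 - PV(D) = 11.1700 - 0.15342682 = 11.01657318
d1 = (ln(S_0'/K) + (r + sigma^2/2)*T) / (sigma*sqrt(T)) = 0.61122586
d2 = d1 - sigma*sqrt(T) = 0.18256515
exp(-rT) = 0.95313379
N(-d1) = 0.27052503; N(-d2) = 0.42756961
P = K * exp(-rT) * N(-d2) - S_0' * N(-d1) = 9.7500 * 0.95313379 * 0.42756961 - 11.01657318 * 0.27052503 = 0.9932

Answer: Price = 0.9932


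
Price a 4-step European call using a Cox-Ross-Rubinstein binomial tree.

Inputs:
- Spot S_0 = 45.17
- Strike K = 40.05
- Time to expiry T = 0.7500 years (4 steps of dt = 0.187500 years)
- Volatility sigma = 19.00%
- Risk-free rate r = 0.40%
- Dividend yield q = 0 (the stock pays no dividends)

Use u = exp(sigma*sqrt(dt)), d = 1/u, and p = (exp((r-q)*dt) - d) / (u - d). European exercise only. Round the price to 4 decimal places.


Answer: Price = V(0,0) = 6.2330

Derivation:
dt = T/N = 0.187500
u = exp(sigma*sqrt(dt)) = 1.085752; d = 1/u = 0.921021
p = (exp((r-q)*dt) - d) / (u - d) = 0.483998
Discount per step: exp(-r*dt) = 0.999250
Stock lattice S(k, i) with i counting down-moves:
  k=0: S(0,0) = 45.1700
  k=1: S(1,0) = 49.0434; S(1,1) = 41.6025
  k=2: S(2,0) = 53.2489; S(2,1) = 45.1700; S(2,2) = 38.3168
  k=3: S(3,0) = 57.8151; S(3,1) = 49.0434; S(3,2) = 41.6025; S(3,3) = 35.2906
  k=4: S(4,0) = 62.7729; S(4,1) = 53.2489; S(4,2) = 45.1700; S(4,3) = 38.3168; S(4,4) = 32.5034
Terminal payoffs V(N, i) = max(S_T - K, 0):
  V(4,0) = 22.722859; V(4,1) = 13.198944; V(4,2) = 5.120000; V(4,3) = 0.000000; V(4,4) = 0.000000
Backward induction: V(k, i) = exp(-r*dt) * [p * V(k+1, i) + (1-p) * V(k+1, i+1)].
  V(3,0) = exp(-r*dt) * [p*22.722859 + (1-p)*13.198944] = 17.795150
  V(3,1) = exp(-r*dt) * [p*13.198944 + (1-p)*5.120000] = 9.023423
  V(3,2) = exp(-r*dt) * [p*5.120000 + (1-p)*0.000000] = 2.476212
  V(3,3) = exp(-r*dt) * [p*0.000000 + (1-p)*0.000000] = 0.000000
  V(2,0) = exp(-r*dt) * [p*17.795150 + (1-p)*9.023423] = 13.258974
  V(2,1) = exp(-r*dt) * [p*9.023423 + (1-p)*2.476212] = 5.640818
  V(2,2) = exp(-r*dt) * [p*2.476212 + (1-p)*0.000000] = 1.197584
  V(1,0) = exp(-r*dt) * [p*13.258974 + (1-p)*5.640818] = 9.320998
  V(1,1) = exp(-r*dt) * [p*5.640818 + (1-p)*1.197584] = 3.345590
  V(0,0) = exp(-r*dt) * [p*9.320998 + (1-p)*3.345590] = 6.232999


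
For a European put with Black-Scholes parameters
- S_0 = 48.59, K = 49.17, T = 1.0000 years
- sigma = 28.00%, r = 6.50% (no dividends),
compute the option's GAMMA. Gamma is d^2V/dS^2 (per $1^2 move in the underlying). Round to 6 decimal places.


Answer: Gamma = 0.027771

Derivation:
d1 = 0.3297645250; d2 = 0.0497645250
phi(d1) = 0.3778300249; exp(-qT) = 1.0000000000; exp(-rT) = 0.9370674634
Gamma = exp(-qT) * phi(d1) / (S * sigma * sqrt(T)) = 1.0000000000 * 0.3778300249 / (48.5900 * 0.2800 * 1.0000000000) = 0.027771


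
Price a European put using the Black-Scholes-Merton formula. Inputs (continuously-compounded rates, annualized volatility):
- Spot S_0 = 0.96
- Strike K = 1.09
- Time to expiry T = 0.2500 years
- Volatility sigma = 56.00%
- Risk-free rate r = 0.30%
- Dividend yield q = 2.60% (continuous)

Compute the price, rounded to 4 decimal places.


d1 = (ln(S/K) + (r - q + 0.5*sigma^2) * T) / (sigma * sqrt(T)) = -0.33410604
d2 = d1 - sigma * sqrt(T) = -0.61410604
exp(-rT) = 0.99925028; exp(-qT) = 0.99352108
P = K * exp(-rT) * N(-d2) - S_0 * exp(-qT) * N(-d1)
N(-d1) = 0.63085023; N(-d2) = 0.73042737
P = 1.0900 * 0.99925028 * 0.73042737 - 0.9600 * 0.99352108 * 0.63085023 = 0.1939

Answer: Price = 0.1939


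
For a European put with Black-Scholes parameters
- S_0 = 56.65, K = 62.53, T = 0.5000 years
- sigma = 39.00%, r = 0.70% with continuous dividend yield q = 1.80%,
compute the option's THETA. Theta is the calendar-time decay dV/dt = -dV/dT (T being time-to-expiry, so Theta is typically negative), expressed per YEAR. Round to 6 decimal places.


d1 = -0.2401604929; d2 = -0.5159321375
phi(d1) = 0.3876016801; exp(-qT) = 0.9910403788; exp(-rT) = 0.9965061179
Theta = -S*exp(-qT)*phi(d1)*sigma/(2*sqrt(T)) + r*K*exp(-rT)*N(-d2) - q*S*exp(-qT)*N(-d1)
N(-d1) = 0.5948970802; N(-d2) = 0.6970490964; sqrt(T) = 0.7071067812
Term 1 = -56.6500 * 0.9910403788 * 0.3876016801 * 0.3900 / (2 * 0.7071067812) = -6.0010400327
Term 2 = 0.0070 * 62.5300 * 0.9965061179 * 0.6970490964 = 0.3040393578
Term 3 = -0.0180 * 56.6500 * 0.9910403788 * 0.5948970802 = -0.6011814982
Theta = -6.0010400327 + (0.3040393578) + (-0.6011814982) = -6.298182

Answer: Theta = -6.298182
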